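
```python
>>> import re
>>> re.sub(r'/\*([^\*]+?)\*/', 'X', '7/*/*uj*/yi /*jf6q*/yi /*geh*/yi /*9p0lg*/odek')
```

Matches: at [3:9] → '/*uj*/'; at [12:20] → '/*jf6q*/'; at [23:30] → '/*geh*/'; at [33:42] → '/*9p0lg*/'.
`sub` substitutes 'X' at each match site.

'7/*Xyi Xyi Xyi Xodek'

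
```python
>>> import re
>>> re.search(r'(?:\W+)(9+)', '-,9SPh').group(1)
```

'9'

The match spans [0:3] → '-,9'.
Captured: group 1 = '9'.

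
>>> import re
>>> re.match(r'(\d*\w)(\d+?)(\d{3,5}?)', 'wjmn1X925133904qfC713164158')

`re.match` only tries the pattern at the start of the string.
Here the string doesn't start with a match, so the call returns None.

None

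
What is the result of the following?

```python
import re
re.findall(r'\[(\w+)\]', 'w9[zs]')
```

['zs']

Scanning left to right: at [2:6] match '[zs]', group 1 = 'zs'.
One capturing group, so `findall` returns just the captured substring from the one match — 1 in all.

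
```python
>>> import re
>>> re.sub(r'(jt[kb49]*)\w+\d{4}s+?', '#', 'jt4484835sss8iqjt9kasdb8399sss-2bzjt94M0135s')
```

'#ss-2bz#'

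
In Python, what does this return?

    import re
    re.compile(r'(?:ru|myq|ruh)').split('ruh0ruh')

['', 'h0', 'h']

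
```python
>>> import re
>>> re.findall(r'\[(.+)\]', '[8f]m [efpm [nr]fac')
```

['8f]m [efpm [nr']

`findall` collects group 1 from the one match (1 total).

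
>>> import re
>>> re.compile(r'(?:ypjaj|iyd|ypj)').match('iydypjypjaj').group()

With `match`, the pattern is implicitly anchored at the beginning.
The match spans [0:3] → 'iyd'.

'iyd'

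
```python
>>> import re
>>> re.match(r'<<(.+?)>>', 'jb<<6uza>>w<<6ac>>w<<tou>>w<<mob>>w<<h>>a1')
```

None

With `match`, the pattern is implicitly anchored at the beginning.
Here the string doesn't start with a match, so the call returns None.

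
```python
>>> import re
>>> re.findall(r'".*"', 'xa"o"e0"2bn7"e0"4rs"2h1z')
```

Matches: at [2:20] → '"o"e0"2bn7"e0"4rs"'.
`findall` yields the raw match text (1 of them) because the pattern has no groups.

['"o"e0"2bn7"e0"4rs"']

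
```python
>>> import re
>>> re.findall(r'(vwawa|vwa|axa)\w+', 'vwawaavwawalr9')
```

The regex engine tests alternatives in the order written; an earlier branch that matches wins even if a later one would match more.
Walking the string: at [0:14] match 'vwawaavwawalr9', group 1 = 'vwawa'.
With a single group, `findall` returns only what that group captured — 1 item.

['vwawa']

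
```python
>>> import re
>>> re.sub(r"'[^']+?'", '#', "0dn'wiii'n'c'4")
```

'0dn#n#4'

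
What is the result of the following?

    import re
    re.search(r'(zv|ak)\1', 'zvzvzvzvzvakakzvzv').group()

After group 1 captures some text, `\1` only succeeds where that same text appears again.
`search` walks the string left to right and returns the first match it finds.
The match spans [0:4] → 'zvzv'.
Captured: group 1 = 'zv'.

'zvzv'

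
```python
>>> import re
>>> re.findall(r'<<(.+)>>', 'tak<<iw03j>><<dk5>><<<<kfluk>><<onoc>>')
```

['iw03j>><<dk5>><<<<kfluk>><<onoc']

Scanning left to right: at [3:38] match '<<iw03j>><<dk5>><<<<kfluk>><<onoc>>', group 1 = 'iw03j>><<dk5>><<<<kfluk>><<onoc'.
`findall` collects group 1 from the one match (1 total).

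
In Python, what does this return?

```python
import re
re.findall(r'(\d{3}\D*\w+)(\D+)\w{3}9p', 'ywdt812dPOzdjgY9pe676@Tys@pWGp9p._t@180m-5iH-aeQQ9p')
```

[('812dPOzdjgY9pe676', '@Tys@p'), ('180m-5iH', '-a')]

Pattern: exactly 3 of a digit, then zero or more of a non-digit, then one or more of a word character (captured); then one or more of a non-digit (captured); then exactly 3 of a word character, then the literal '9p'.
Scanning left to right: at [4:32] match '812dPOzdjgY9pe676@Tys@pWGp9p', groups = ('812dPOzdjgY9pe676', '@Tys@p'); at [36:51] match '180m-5iH-aeQQ9p', groups = ('180m-5iH', '-a').
With 2 capturing groups, `findall` returns a 2-tuple per match.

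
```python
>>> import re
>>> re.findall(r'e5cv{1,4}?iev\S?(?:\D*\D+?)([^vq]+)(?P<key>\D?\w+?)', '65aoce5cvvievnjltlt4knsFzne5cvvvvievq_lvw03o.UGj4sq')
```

The pattern matches the literal 'e5c', then 1 to 4 of a literal 'v' (lazy), then the literal 'iev'; then optionally a non-whitespace character; then zero or more of a non-digit, then one or more of a non-digit (lazy) (non-capturing group); then one or more of any character except [vq] (captured); then optionally a non-digit, then one or more of a word character (lazy) (captured as 'key').
The `?` after the quantifier makes it lazy — it takes as little as possible before letting the rest of the pattern try.
Walking the string: at [5:31] match 'e5cvvievnjltlt4knsFzne5cvv', groups = ('4knsFzne5c', 'vv').
`findall` packs the 2 group values into a tuple for every match.

[('4knsFzne5c', 'vv')]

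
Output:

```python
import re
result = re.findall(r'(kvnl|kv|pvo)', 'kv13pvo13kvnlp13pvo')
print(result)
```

The regex engine tests alternatives in the order written; an earlier branch that matches wins even if a later one would match more.
Walking the string: at [0:2] match 'kv', group 1 = 'kv'; at [4:7] match 'pvo', group 1 = 'pvo'; at [9:13] match 'kvnl', group 1 = 'kvnl'; at [16:19] match 'pvo', group 1 = 'pvo'.
`findall` collects group 1 from each match (4 total).

['kv', 'pvo', 'kvnl', 'pvo']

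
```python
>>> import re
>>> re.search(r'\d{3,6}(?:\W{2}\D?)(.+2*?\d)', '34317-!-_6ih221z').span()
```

Pattern: 3 to 6 of a digit; then exactly 2 of a non-word character, then optionally a non-digit (non-capturing group); then one or more of any character, then zero or more of a literal '2' (lazy), then a digit (captured).
`search` walks the string left to right and returns the first match it finds.
The match spans [0:15] → '34317-!-_6ih221'.
Captured: group 1 = '_6ih221'.

(0, 15)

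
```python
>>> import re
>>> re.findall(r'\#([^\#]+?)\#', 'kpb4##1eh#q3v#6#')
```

['1eh', '6']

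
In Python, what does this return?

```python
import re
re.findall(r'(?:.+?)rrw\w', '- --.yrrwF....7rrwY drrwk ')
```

['- --.yrrwF', '....7rrwY', ' drrwk']

This matches one or more of any character (lazy) (non-capturing group); then the literal 'rrw', then a word character.
The `?` after the quantifier makes it lazy — it takes as little as possible before letting the rest of the pattern try.
Walking the string: at [0:10] → '- --.yrrwF'; at [10:19] → '....7rrwY'; at [19:25] → ' drrwk'.
With no groups in the pattern, `findall` gives back each whole match — 3 here.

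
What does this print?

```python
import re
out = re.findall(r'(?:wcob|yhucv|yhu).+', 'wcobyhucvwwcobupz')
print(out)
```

`findall` yields the raw match text (1 of them) because the pattern has no groups.

['wcobyhucvwwcobupz']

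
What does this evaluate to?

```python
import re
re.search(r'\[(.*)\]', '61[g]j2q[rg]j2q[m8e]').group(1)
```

'g]j2q[rg]j2q[m8e'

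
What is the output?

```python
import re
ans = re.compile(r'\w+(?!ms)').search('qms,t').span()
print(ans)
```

`(?!…)`/`(?<!…)` only lets a position through if the neighbouring text does NOT match; no characters are consumed.
Unlike `match`, `search` isn't anchored — it looks for the pattern anywhere in the string.
The match spans [0:3] → 'qms'.

(0, 3)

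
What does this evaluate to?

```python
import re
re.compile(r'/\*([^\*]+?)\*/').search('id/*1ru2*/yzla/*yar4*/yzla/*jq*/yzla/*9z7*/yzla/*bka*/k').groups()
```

The match spans [2:10] → '/*1ru2*/'.
Captured: group 1 = '1ru2'.

('1ru2',)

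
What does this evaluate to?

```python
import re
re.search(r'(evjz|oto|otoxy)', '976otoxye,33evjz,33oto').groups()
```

('oto',)

Alternation tries branches left to right and keeps the first one that lets the overall match succeed at that position.
Unlike `match`, `search` isn't anchored — it looks for the pattern anywhere in the string.
The match spans [3:6] → 'oto'.
Captured: group 1 = 'oto'.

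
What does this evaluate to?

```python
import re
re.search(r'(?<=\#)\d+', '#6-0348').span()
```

(1, 2)

The lookaround is zero-width — it requires the adjacent text to match without consuming it, so the asserted text isn't part of the match.
Unlike `match`, `search` isn't anchored — it looks for the pattern anywhere in the string.
The match spans [1:2] → '6'.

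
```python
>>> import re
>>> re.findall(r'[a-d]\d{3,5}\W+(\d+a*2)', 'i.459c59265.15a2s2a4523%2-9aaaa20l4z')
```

Pattern: a character in [a-d], then 3 to 5 of a digit, then one or more of a non-word character; then one or more of a digit, then zero or more of the literal 'a', then a literal '2' (captured).
Scanning left to right: at [5:16] match 'c59265.15a2', group 1 = '15a2'.
`findall` collects group 1 from the one match (1 total).

['15a2']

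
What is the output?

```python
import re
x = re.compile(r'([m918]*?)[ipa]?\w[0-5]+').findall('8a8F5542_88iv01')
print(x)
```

['8', '88']

Pattern: zero or more of one of [m918] (lazy) (captured); then optionally one of [ipa], then a word character, then one or more of a character in [0-5].
Matches: at [2:8] match '8F5542', group 1 = '8'; at [9:15] match '88iv01', group 1 = '88'.
Because there's exactly one group, `findall` drops the full match and keeps group 1 from each hit.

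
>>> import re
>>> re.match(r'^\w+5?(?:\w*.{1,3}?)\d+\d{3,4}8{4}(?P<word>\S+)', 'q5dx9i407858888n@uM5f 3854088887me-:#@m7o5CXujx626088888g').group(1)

'n@uM5f'

The match spans [0:21] → 'q5dx9i407858888n@uM5f'.
Captured: group 1 = 'n@uM5f'.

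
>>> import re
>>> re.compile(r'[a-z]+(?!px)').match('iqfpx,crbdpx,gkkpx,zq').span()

A negative assertion filters positions out without eating any characters.
With `match`, the pattern is implicitly anchored at the beginning.
The match spans [0:5] → 'iqfpx'.

(0, 5)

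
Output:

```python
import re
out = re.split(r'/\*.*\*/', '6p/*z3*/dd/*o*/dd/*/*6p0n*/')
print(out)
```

Matches to split on: at [2:27] → '/*z3*/dd/*o*/dd/*/*6p0n*/'.
Each match becomes a cut point; 2 segments remain.

['6p', '']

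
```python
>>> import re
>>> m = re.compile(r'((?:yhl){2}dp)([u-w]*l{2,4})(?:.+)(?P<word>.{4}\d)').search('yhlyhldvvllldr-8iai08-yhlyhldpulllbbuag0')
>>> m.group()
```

'yhlyhldpulllbbuag0'

The pattern matches the literal 'yhl' repeated 2 times, then the literal 'dp' (captured); then zero or more of a character in [u-w], then 2 to 4 of a literal 'l' (captured); then one or more of any character (non-capturing group); then exactly 4 of any character, then a digit (captured as 'word').
The match spans [22:40] → 'yhlyhldpulllbbuag0'.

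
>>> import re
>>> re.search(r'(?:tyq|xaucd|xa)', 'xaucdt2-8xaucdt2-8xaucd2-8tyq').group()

'xaucd'

Branches in `(...|...)` are attempted left-to-right; the first branch that allows the whole pattern to succeed is taken.
The match spans [0:5] → 'xaucd'.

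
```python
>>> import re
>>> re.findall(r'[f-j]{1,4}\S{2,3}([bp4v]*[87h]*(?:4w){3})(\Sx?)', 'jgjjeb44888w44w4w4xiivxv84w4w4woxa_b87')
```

[('84w4w4w', 'ox')]

This matches 1 to 4 of a character in [f-j], then 2 to 3 of a non-whitespace character; then zero or more of one of [bp4v], then zero or more of one of [87h], then the literal '4w' repeated 3 times (captured); then a non-whitespace character, then optionally the literal 'x' (captured).
Scanning left to right: at [19:33] match 'iivxv84w4w4wox', groups = ('84w4w4w', 'ox').
`findall` packs the 2 group values into a tuple for every match.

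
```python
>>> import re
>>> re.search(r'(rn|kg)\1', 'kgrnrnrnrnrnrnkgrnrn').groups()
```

After group 1 captures some text, `\1` only succeeds where that same text appears again.
`search` walks the string left to right and returns the first match it finds.
The match spans [2:6] → 'rnrn'.
Captured: group 1 = 'rn'.

('rn',)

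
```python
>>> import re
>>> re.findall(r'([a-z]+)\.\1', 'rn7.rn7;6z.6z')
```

[]

`\1` has to match the exact text group 1 already captured.
`findall` collects group 1 from each match (0 total).
Nothing in the string satisfies the pattern, so the list is empty.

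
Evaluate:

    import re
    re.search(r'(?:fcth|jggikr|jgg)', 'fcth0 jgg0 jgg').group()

'fcth'

Unlike `match`, `search` isn't anchored — it looks for the pattern anywhere in the string.
The match spans [0:4] → 'fcth'.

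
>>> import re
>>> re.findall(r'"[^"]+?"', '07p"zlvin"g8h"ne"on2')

['"zlvin"', '"ne"']

Matches: at [3:10] → '"zlvin"'; at [13:17] → '"ne"'.
Since nothing is captured, `findall` lists the 2 matched substrings directly.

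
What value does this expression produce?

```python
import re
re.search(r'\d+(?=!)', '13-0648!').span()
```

Lookahead/lookbehind check context without consuming it, so the matched span excludes the asserted characters.
The match spans [3:7] → '0648'.

(3, 7)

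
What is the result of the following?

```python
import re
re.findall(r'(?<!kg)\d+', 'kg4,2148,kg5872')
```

['2148', '872']

Because the assertion is negative and zero-width, positions next to the forbidden text are skipped.
`findall` yields the raw match text (2 of them) because the pattern has no groups.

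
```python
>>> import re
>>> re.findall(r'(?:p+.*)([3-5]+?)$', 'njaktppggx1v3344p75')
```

Pattern: one or more of the literal 'p', then zero or more of any character (non-capturing group); then one or more of a character in [3-5] (lazy) (captured); then anchored at the end.
Scanning left to right: at [5:19] match 'ppggx1v3344p75', group 1 = '5'.
One capturing group, so `findall` returns just the captured substring from the one match — 1 in all.

['5']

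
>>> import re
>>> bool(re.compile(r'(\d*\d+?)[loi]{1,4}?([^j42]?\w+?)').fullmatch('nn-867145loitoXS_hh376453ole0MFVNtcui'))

False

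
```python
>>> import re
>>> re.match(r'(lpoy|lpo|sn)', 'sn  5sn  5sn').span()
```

With `match`, the pattern is implicitly anchored at the beginning.
The match spans [0:2] → 'sn'.

(0, 2)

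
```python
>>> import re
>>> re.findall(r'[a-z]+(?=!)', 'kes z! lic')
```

['z']

The positive lookaround only admits positions where the adjacent text matches; those characters stay outside the span.
`findall` yields the raw match text (1 of them) because the pattern has no groups.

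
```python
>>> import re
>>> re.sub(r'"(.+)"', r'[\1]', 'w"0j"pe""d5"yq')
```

Matches: at [1:12] → '"0j"pe""d5"'.
Each match is replaced using the text its own group 1 captured.

'w[0j"pe""d5]yq'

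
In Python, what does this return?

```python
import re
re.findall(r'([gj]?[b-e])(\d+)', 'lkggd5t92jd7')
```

[('gd', '5'), ('jd', '7')]

Multiple groups make `findall` return tuples — one 2-tuple for each match.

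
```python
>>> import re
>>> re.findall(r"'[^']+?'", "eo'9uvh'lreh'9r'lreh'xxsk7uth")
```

`findall` yields the raw match text (2 of them) because the pattern has no groups.

["'9uvh'", "'9r'"]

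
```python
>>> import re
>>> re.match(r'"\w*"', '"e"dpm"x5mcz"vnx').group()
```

'"e"'

`match` is anchored at position 0; if the pattern doesn't fit there, it returns None.
The match spans [0:3] → '"e"'.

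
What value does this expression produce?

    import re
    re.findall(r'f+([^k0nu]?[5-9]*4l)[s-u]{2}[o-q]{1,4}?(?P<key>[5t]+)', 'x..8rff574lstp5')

[('574l', '5')]

The pattern matches one or more of a literal 'f'; then optionally any character except [k0nu], then zero or more of a character in [5-9], then the literal '4l' (captured); then exactly 2 of a character in [s-u]; then 1 to 4 of a character in [o-q] (lazy); then one or more of one of [5t] (captured as 'key').
Scanning left to right: at [5:15] match 'ff574lstp5', groups = ('574l', '5').
2 groups means the one result is a tuple of 2 captured strings — 1 here.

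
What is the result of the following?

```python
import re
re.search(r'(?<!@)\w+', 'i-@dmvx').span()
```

`(?!…)`/`(?<!…)` only lets a position through if the neighbouring text does NOT match; no characters are consumed.
`re.search` tries every starting position until one works.
The match spans [0:1] → 'i'.

(0, 1)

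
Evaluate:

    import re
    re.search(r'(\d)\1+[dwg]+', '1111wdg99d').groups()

('1',)

The backreference `\1` re-matches whatever the first group consumed, character for character.
`re.search` tries every starting position until one works.
The match spans [0:7] → '1111wdg'.
Captured: group 1 = '1'.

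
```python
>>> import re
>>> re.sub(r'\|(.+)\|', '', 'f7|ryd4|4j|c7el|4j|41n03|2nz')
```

Matches: at [2:25] → '|ryd4|4j|c7el|4j|41n03|'.
`sub` substitutes '' at each match site.

'f72nz'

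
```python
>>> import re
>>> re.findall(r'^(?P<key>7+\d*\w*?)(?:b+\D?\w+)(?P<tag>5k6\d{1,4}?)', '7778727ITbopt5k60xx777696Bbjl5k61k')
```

Because the quantifier is non-greedy, it stops expanding at the earliest point where the rest of the pattern can succeed.
With 2 capturing groups, `findall` returns a 2-tuple per match.

[('7778727IT', '5k61')]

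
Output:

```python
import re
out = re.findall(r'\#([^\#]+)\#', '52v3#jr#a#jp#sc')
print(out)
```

Scanning left to right: at [4:8] match '#jr#', group 1 = 'jr'; at [9:13] match '#jp#', group 1 = 'jp'.
With a single group, `findall` returns only what that group captured — 2 items.

['jr', 'jp']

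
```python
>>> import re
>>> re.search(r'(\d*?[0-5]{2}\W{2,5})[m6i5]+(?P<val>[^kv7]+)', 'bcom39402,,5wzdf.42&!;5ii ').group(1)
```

'39402,,'

This matches zero or more of a digit (lazy), then exactly 2 of a character in [0-5], then 2 to 5 of a non-word character (captured); then one or more of one of [m6i5]; then one or more of any character except [kv7] (captured as 'val').
`search` walks the string left to right and returns the first match it finds.
The match spans [4:26] → '39402,,5wzdf.42&!;5ii '.
Captured: group 1 = '39402,,', group 2 = 'wzdf.42&!;5ii '.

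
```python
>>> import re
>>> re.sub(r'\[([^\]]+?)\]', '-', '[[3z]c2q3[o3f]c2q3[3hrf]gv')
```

'-c2q3-c2q3-gv'

Matches: at [0:5] → '[[3z]'; at [9:14] → '[o3f]'; at [18:24] → '[3hrf]'.
`sub` substitutes '-' at each match site.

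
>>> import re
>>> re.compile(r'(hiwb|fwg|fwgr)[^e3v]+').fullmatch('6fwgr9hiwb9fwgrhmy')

`fullmatch` succeeds only if the pattern covers the string from start to end.
Here the pattern can't cover the whole string, so the call returns None.

None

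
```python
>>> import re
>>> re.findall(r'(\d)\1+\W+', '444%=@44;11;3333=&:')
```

`\1` is not a pattern — it's the concrete string captured by group 1, re-applied verbatim.
Walking the string: at [0:6] match '444%=@', group 1 = '4'; at [6:9] match '44;', group 1 = '4'; at [9:12] match '11;', group 1 = '1'; at [12:19] match '3333=&:', group 1 = '3'.
One capturing group, so `findall` returns just the captured substring from each match — 4 in all.

['4', '4', '1', '3']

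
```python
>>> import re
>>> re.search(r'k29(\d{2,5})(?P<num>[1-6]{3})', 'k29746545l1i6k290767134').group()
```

The pattern matches the literal 'k2', then a literal '9'; then 2 to 5 of a digit (captured); then exactly 3 of a character in [1-6] (captured as 'num').
The match spans [0:9] → 'k29746545'.

'k29746545'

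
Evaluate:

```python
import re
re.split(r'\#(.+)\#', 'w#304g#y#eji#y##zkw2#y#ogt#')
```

`re.split` interleaves the captured-group text with the surrounding fragments.

['w', '304g#y#eji#y##zkw2#y#ogt', '']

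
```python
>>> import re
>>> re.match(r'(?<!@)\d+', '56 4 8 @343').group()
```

'56'

With `match`, the pattern is implicitly anchored at the beginning.
The match spans [0:2] → '56'.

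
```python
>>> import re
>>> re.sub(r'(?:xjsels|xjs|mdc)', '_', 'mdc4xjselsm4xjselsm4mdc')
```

'_4_m4_m4_'

Alternation tries branches left to right and keeps the first one that lets the overall match succeed at that position.
Matches: at [0:3] → 'mdc'; at [4:10] → 'xjsels'; at [12:18] → 'xjsels'; at [20:23] → 'mdc'.
Each match is replaced by '_'.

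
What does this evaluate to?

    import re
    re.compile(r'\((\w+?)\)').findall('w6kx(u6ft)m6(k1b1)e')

Because there's exactly one group, `findall` drops the full match and keeps group 1 from each hit.

['u6ft', 'k1b1']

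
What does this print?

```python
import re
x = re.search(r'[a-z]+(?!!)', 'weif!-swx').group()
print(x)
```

wei

`(?!…)`/`(?<!…)` only lets a position through if the neighbouring text does NOT match; no characters are consumed.
Unlike `match`, `search` isn't anchored — it looks for the pattern anywhere in the string.
The match spans [0:3] → 'wei'.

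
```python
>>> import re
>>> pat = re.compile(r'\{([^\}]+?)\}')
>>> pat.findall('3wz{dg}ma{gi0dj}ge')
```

['dg', 'gi0dj']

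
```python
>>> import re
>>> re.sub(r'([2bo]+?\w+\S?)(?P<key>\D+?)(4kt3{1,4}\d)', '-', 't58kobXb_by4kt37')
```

Each match is replaced by '-'.

't58k-'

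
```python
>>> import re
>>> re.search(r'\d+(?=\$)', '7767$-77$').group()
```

'7767'

The positive lookaround only admits positions where the adjacent text matches; those characters stay outside the span.
Unlike `match`, `search` isn't anchored — it looks for the pattern anywhere in the string.
The match spans [0:4] → '7767'.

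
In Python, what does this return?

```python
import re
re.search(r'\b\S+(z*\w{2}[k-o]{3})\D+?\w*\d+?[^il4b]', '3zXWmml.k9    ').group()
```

'3zXWmml.k9 '

The pattern matches a word boundary (`\b`, zero-width); then one or more of a non-whitespace character; then zero or more of the literal 'z', then exactly 2 of a word character, then exactly 3 of a character in [k-o] (captured); then one or more of a non-digit (lazy); then zero or more of a word character, then one or more of a digit (lazy), then any character except [il4b].
`re.search` tries every starting position until one works.
The match spans [0:11] → '3zXWmml.k9 '.
Captured: group 1 = 'XWmml'.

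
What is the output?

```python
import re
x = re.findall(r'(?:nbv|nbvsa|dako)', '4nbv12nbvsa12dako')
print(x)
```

['nbv', 'nbv', 'dako']

Alternation isn't longest-match — the leftmost alternative that fits at this position is chosen.
Since nothing is captured, `findall` lists the 3 matched substrings directly.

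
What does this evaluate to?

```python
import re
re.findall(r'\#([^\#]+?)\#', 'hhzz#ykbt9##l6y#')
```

['ykbt9', 'l6y']

Scanning left to right: at [4:11] match '#ykbt9#', group 1 = 'ykbt9'; at [11:16] match '#l6y#', group 1 = 'l6y'.
With a single group, `findall` returns only what that group captured — 2 items.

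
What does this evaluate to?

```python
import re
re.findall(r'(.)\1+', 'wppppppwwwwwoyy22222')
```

`\1` is not a pattern — it's the concrete string captured by group 1, re-applied verbatim.
One capturing group, so `findall` returns just the captured substring from each match — 4 in all.

['p', 'w', 'y', '2']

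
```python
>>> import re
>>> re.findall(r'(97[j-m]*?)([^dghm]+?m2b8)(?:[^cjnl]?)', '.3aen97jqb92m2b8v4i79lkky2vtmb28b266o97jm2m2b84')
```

Pattern: the literal '97', then zero or more of a character in [j-m] (lazy) (captured); then one or more of any character except [dghm] (lazy), then a literal 'm', then the literal '2b8' (captured); then optionally any character except [cjnl] (non-capturing group).
Lazy quantifiers expand one character at a time until the remainder of the pattern can match.
Scanning left to right: at [5:17] match '97jqb92m2b8v', groups = ('97', 'jqb92m2b8'); at [37:47] match '97jm2m2b84', groups = ('97jm', '2m2b8').
Multiple groups make `findall` return tuples — one 2-tuple for each match.

[('97', 'jqb92m2b8'), ('97jm', '2m2b8')]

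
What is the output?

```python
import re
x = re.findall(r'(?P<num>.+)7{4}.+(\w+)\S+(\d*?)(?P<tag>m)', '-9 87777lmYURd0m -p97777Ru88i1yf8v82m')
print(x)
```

[('-9 87777lmYURd0m -p9', '8', '', 'm')]

This matches one or more of any character (captured as 'num'); then exactly 4 of the literal '7', then one or more of any character; then one or more of a word character (captured); then one or more of a non-whitespace character; then zero or more of a digit (lazy) (captured); then a literal 'm' (captured as 'tag').
4 groups means the one result is a tuple of 4 captured strings — 1 here.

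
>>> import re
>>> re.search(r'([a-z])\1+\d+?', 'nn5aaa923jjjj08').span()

(0, 3)

After group 1 captures some text, `\1` only succeeds where that same text appears again.
`re.search` scans for the first position where the pattern succeeds.
The match spans [0:3] → 'nn5'.
Captured: group 1 = 'n'.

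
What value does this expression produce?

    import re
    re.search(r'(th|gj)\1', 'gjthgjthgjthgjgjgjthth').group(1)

'gj'

The match spans [12:16] → 'gjgj'.
Captured: group 1 = 'gj'.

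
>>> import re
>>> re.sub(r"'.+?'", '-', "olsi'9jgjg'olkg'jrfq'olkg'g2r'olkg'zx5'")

Matches: at [4:11] → "'9jgjg'"; at [15:21] → "'jrfq'"; at [25:30] → "'g2r'"; at [34:39] → "'zx5'".
Every occurrence is swapped for '-'.

'olsi-olkg-olkg-olkg-'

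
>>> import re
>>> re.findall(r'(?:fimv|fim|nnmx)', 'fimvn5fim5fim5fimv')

Alternation isn't longest-match — the leftmost alternative that fits at this position is chosen.
Walking the string: at [0:4] → 'fimv'; at [6:9] → 'fim'; at [10:13] → 'fim'; at [14:18] → 'fimv'.
No capturing groups, so `findall` returns the 4 full match strings.

['fimv', 'fim', 'fim', 'fimv']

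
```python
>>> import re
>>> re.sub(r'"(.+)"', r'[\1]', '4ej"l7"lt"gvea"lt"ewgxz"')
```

'4ej[l7"lt"gvea"lt"ewgxz]'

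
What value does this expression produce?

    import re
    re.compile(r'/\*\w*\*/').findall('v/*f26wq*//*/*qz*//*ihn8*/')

Walking the string: at [1:10] → '/*f26wq*/'; at [12:18] → '/*qz*/'; at [18:26] → '/*ihn8*/'.
No capturing groups, so `findall` returns the 3 full match strings.

['/*f26wq*/', '/*qz*/', '/*ihn8*/']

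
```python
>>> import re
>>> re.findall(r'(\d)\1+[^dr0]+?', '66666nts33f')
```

['6', '3']

After group 1 captures some text, `\1` only succeeds where that same text appears again.
Matches: at [0:6] match '66666n', group 1 = '6'; at [8:11] match '33f', group 1 = '3'.
One capturing group, so `findall` returns just the captured substring from each match — 2 in all.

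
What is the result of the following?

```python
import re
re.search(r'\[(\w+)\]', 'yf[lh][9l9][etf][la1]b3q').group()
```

'[lh]'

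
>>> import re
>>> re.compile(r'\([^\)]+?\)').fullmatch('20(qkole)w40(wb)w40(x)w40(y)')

None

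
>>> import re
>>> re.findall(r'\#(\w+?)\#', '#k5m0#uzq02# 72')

Walking the string: at [0:6] match '#k5m0#', group 1 = 'k5m0'.
Because there's exactly one group, `findall` drops the full match and keeps group 1 from the one hit.

['k5m0']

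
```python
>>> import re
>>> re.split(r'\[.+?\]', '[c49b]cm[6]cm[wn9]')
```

With the lazy modifier that quantifier settles for the fewest repetitions that let the rest of the pattern succeed (the atoms after it are unaffected and can still be greedy).
`split` removes every match and returns the 4 fragments in between.

['', 'cm', 'cm', '']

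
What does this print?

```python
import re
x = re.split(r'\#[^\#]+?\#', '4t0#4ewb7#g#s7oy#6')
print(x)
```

Matches to split on: at [3:10] → '#4ewb7#'; at [11:17] → '#s7oy#'.
`split` removes every match and returns the 3 fragments in between.

['4t0', 'g', '6']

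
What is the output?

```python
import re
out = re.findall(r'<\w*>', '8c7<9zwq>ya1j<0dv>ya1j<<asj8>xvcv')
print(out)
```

`findall` yields the raw match text (3 of them) because the pattern has no groups.

['<9zwq>', '<0dv>', '<asj8>']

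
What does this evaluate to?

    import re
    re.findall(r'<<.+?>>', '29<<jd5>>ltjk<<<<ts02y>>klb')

Walking the string: at [2:9] → '<<jd5>>'; at [13:24] → '<<<<ts02y>>'.
`findall` yields the raw match text (2 of them) because the pattern has no groups.

['<<jd5>>', '<<<<ts02y>>']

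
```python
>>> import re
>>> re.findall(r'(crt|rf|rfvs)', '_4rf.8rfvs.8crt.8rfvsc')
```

['rf', 'rf', 'crt', 'rf']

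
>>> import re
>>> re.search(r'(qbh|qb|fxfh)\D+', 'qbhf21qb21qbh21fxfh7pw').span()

Unlike `match`, `search` isn't anchored — it looks for the pattern anywhere in the string.
The match spans [0:4] → 'qbhf'.
Captured: group 1 = 'qbh'.

(0, 4)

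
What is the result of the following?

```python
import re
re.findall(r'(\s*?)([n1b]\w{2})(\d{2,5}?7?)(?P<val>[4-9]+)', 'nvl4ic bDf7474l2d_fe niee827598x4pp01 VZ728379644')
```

[(' ', 'bDf', '747', '4')]

Pattern: zero or more of whitespace (lazy) (captured); then one of [n1b], then exactly 2 of a word character (captured); then 2 to 5 of a digit (lazy), then optionally a literal '7' (captured); then one or more of a character in [4-9] (captured as 'val').
Scanning left to right: at [6:14] match ' bDf7474', groups = (' ', 'bDf', '747', '4').
`findall` packs the 4 group values into a tuple for every match.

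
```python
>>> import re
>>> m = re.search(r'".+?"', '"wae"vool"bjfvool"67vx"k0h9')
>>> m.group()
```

'"wae"'

`search` walks the string left to right and returns the first match it finds.
The match spans [0:5] → '"wae"'.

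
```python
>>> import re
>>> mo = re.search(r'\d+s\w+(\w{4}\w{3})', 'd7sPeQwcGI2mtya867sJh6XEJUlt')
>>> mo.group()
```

This matches one or more of a digit, then the literal 's'; then one or more of a word character; then exactly 4 of a word character, then exactly 3 of a word character (captured).
`re.search` tries every starting position until one works.
The match spans [1:28] → '7sPeQwcGI2mtya867sJh6XEJUlt'.
Captured: group 1 = '6XEJUlt'.

'7sPeQwcGI2mtya867sJh6XEJUlt'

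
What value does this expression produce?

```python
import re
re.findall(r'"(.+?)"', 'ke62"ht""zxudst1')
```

['ht']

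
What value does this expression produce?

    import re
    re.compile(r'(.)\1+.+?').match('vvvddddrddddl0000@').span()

(0, 4)

A backreference is literal: `\1` must see the identical characters the first group matched.
With `match`, the pattern is implicitly anchored at the beginning.
The match spans [0:4] → 'vvvd'.
Captured: group 1 = 'v'.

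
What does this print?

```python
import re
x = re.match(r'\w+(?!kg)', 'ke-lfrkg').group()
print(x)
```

ke

A negative assertion filters positions out without eating any characters.
`match` is anchored at position 0; if the pattern doesn't fit there, it returns None.
The match spans [0:2] → 'ke'.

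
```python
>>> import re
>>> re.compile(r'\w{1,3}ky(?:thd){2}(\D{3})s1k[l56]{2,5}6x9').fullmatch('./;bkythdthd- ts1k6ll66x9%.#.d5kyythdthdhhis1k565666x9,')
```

The pattern matches 1 to 3 of a word character, then the literal 'ky', then the literal 'thd' repeated 2 times; then exactly 3 of a non-digit (captured); then the literal 's1k', then 2 to 5 of one of [l56], then the literal '6x9'.
For `fullmatch`, every character of the input must be accounted for by the pattern.
Here the pattern can't cover the whole string, so the call returns None.

None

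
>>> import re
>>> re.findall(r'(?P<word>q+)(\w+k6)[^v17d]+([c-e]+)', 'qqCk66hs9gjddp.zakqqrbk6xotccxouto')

[('qq', 'Ck6', 'dd'), ('qq', 'rbk6', 'c')]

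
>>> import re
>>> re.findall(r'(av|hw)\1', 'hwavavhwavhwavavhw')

['av', 'av']

`\1` has to match the exact text group 1 already captured.
Matches: at [2:6] match 'avav', group 1 = 'av'; at [12:16] match 'avav', group 1 = 'av'.
`findall` collects group 1 from each match (2 total).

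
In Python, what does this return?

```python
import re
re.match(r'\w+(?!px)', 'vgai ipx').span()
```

`re.match` won't scan ahead — the pattern has to work from the very first character.
The match spans [0:4] → 'vgai'.

(0, 4)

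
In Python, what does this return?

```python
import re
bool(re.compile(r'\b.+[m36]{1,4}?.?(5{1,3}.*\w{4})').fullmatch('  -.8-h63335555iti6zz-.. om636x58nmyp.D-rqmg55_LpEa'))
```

False

`re.fullmatch` requires the pattern to consume the entire string.
Here the string isn't matched end-to-end, so the call returns None, and `bool(None)` is False.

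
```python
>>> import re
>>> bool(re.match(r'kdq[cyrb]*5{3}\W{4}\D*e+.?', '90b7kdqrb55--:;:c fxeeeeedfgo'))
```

Pattern: the literal 'kdq', then zero or more of one of [cyrb]; then exactly 3 of a literal '5', then exactly 4 of a non-word character; then zero or more of a non-digit, then one or more of a literal 'e', then optionally any character.
`re.match` won't scan ahead — the pattern has to work from the very first character.
Here the pattern fails at index 0, so the call returns None, and `bool(None)` is False.

False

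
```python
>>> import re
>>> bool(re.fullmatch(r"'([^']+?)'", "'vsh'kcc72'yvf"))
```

False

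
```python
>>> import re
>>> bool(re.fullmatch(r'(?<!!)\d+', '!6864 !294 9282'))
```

`(?!…)`/`(?<!…)` only lets a position through if the neighbouring text does NOT match; no characters are consumed.
`fullmatch` succeeds only if the pattern covers the string from start to end.
Here the pattern can't cover the whole string, so the call returns None, and `bool(None)` is False.

False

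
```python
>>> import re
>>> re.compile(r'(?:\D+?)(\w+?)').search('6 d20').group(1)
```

The pattern matches one or more of a non-digit (lazy) (non-capturing group); then one or more of a word character (lazy) (captured).
With the lazy modifier that quantifier settles for the fewest repetitions that let the rest of the pattern succeed (the atoms after it are unaffected and can still be greedy).
`search` walks the string left to right and returns the first match it finds.
The match spans [1:3] → ' d'.
Captured: group 1 = 'd'.

'd'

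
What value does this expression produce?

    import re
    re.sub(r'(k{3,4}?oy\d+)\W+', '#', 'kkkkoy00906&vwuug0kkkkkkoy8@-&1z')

'#vwuug0kk#1z'

The pattern matches 3 to 4 of the literal 'k' (lazy), then the literal 'oy', then one or more of a digit (captured); then one or more of a non-word character.
Every occurrence is swapped for '#'.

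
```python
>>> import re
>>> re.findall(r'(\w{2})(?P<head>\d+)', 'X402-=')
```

`findall` packs the 2 group values into a tuple for every match.

[('X4', '02')]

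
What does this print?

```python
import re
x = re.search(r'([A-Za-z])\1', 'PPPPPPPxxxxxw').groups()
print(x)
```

('P',)

`\1` has to match the exact text group 1 already captured.
Unlike `match`, `search` isn't anchored — it looks for the pattern anywhere in the string.
The match spans [0:2] → 'PP'.
Captured: group 1 = 'P'.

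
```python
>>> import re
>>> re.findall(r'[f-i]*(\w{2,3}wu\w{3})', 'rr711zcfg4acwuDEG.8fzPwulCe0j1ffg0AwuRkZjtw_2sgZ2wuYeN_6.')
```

This matches zero or more of a character in [f-i]; then 2 to 3 of a word character, then the literal 'wu', then exactly 3 of a word character (captured).
Walking the string: at [7:17] match 'fg4acwuDEG', group 1 = '4acwuDEG'; at [19:27] match 'fzPwulCe', group 1 = 'zPwulCe'; at [30:40] match 'ffg0AwuRkZ', group 1 = '0AwuRkZ'; at [46:54] match 'gZ2wuYeN', group 1 = 'Z2wuYeN'.
One capturing group, so `findall` returns just the captured substring from each match — 4 in all.

['4acwuDEG', 'zPwulCe', '0AwuRkZ', 'Z2wuYeN']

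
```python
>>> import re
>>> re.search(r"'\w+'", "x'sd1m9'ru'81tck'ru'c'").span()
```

(1, 8)

`re.search` scans for the first position where the pattern succeeds.
The match spans [1:8] → "'sd1m9'".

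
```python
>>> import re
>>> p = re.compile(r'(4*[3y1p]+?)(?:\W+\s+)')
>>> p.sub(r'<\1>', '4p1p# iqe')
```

'<4p1p>iqe'

This matches zero or more of a literal '4', then one or more of one of [3y1p] (lazy) (captured); then one or more of a non-word character, then one or more of whitespace (non-capturing group).
Matches: at [0:6] → '4p1p# '.
The replacement refers to a captured group, so each match is rewritten using its own captured text.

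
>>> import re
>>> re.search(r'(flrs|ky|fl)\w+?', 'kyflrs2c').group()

`re.search` scans for the first position where the pattern succeeds.
The match spans [0:3] → 'kyf'.
Captured: group 1 = 'ky'.

'kyf'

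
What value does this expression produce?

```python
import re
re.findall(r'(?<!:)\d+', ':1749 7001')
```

Because the assertion is negative and zero-width, positions next to the forbidden text are skipped.
Scanning left to right: at [2:5] → '749'; at [6:10] → '7001'.
`findall` yields the raw match text (2 of them) because the pattern has no groups.

['749', '7001']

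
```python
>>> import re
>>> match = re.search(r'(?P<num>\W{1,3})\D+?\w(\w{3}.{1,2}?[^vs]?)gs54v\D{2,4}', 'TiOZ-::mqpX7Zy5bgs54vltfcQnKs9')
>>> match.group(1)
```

The match spans [4:25] → '-::mqpX7Zy5bgs54vltfc'.
Captured: group 1 = '-::', group 2 = 'X7Zy5b'.

'-::'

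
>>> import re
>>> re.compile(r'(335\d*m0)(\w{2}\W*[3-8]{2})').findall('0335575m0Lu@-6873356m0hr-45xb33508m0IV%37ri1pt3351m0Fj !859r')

[('335575m0', 'Lu@-68'), ('3356m0', 'hr-45'), ('33508m0', 'IV%37'), ('3351m0', 'Fj !85')]

Pattern: the literal '335', then zero or more of a digit, then the literal 'm0' (captured); then exactly 2 of a word character, then zero or more of a non-word character, then exactly 2 of a character in [3-8] (captured).
Matches: at [1:15] match '335575m0Lu@-68', groups = ('335575m0', 'Lu@-68'); at [16:27] match '3356m0hr-45', groups = ('3356m0', 'hr-45'); at [29:41] match '33508m0IV%37', groups = ('33508m0', 'IV%37'); at [46:58] match '3351m0Fj !85', groups = ('3351m0', 'Fj !85').
`findall` packs the 2 group values into a tuple for every match.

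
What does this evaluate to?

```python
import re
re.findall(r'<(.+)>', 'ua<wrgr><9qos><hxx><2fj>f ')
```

Scanning left to right: at [2:24] match '<wrgr><9qos><hxx><2fj>', group 1 = 'wrgr><9qos><hxx><2fj'.
With a single group, `findall` returns only what that group captured — 1 item.

['wrgr><9qos><hxx><2fj']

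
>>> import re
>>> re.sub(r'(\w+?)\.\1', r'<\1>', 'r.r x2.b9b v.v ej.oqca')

The backreference `\1` re-matches whatever the first group consumed, character for character.
Matches: at [0:3] → 'r.r'; at [11:14] → 'v.v'.
Each match is replaced using the text its own group 1 captured.

'<r> x2.b9b <v> ej.oqca'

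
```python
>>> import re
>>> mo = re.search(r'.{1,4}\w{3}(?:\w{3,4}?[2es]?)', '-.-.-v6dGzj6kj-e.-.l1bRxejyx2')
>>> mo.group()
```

With the lazy modifier that quantifier settles for the fewest repetitions that let the rest of the pattern succeed (the atoms after it are unaffected and can still be greedy).
The match spans [1:11] → '.-.-v6dGzj'.

'.-.-v6dGzj'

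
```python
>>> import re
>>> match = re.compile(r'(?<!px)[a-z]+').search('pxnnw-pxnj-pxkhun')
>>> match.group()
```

'pxnnw'

A negative assertion filters positions out without eating any characters.
Unlike `match`, `search` isn't anchored — it looks for the pattern anywhere in the string.
The match spans [0:5] → 'pxnnw'.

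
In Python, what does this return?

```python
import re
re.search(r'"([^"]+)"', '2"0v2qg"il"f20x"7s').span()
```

(1, 8)

The match spans [1:8] → '"0v2qg"'.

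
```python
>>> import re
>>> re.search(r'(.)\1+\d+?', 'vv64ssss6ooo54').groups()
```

('v',)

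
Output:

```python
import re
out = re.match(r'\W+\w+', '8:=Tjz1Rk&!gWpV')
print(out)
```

The pattern matches one or more of a non-word character; then one or more of a word character.
`re.match` only tries the pattern at the start of the string.
Here position 0 doesn't satisfy it, so the call returns None.

None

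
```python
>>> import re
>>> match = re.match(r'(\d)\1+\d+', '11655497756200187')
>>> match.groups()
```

The match spans [0:17] → '11655497756200187'.
Captured: group 1 = '1'.

('1',)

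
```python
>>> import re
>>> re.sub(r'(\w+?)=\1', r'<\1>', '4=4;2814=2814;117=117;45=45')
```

`\1` is not a pattern — it's the concrete string captured by group 1, re-applied verbatim.
Matches: at [0:3] → '4=4'; at [4:13] → '2814=2814'; at [14:21] → '117=117'; at [22:27] → '45=45'.
The replacement refers to a captured group, so each match is rewritten using its own captured text.

'<4>;<2814>;<117>;<45>'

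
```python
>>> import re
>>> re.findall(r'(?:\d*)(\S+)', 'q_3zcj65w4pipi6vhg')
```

['q_3zcj65w4pipi6vhg']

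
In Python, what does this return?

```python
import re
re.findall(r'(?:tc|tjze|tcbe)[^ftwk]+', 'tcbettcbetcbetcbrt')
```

['tcbe', 'tcbe', 'tcbe', 'tcbr']

Matches: at [0:4] → 'tcbe'; at [5:9] → 'tcbe'; at [9:13] → 'tcbe'; at [13:17] → 'tcbr'.
With no groups in the pattern, `findall` gives back each whole match — 4 here.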